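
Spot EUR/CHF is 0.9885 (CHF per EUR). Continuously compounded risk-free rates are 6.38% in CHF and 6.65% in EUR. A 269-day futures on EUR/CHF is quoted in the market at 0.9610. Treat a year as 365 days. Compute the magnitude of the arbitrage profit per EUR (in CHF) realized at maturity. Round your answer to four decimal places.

0.0255 per EUR (in CHF)

Fair futures: F* = S·e^(carry·T), with carry = (r_CHF − r_EUR) = 0.0638 − 0.0665 = -0.0027
F* = 0.9885 · e^(-0.0027 × 269/365) = 0.9885 · e^-0.001990 = 0.9885 × 0.998012 = 0.9865
Market 0.9610 < fair 0.9865: forward underpriced → reverse cash-and-carry (short spot, go long the forward).
At maturity, profit = |F_mkt − F*| = |0.9610 − 0.9865| = 0.0255 per EUR (in CHF)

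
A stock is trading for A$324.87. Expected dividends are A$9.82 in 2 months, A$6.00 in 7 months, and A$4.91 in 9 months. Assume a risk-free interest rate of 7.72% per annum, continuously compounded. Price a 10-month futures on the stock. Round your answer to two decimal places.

PV(dividends) I = 9.82·e^(−0.0772·2/12) + 6.00·e^(−0.0772·7/12) + 4.91·e^(−0.0772·9/12)
I = 9.6945 + 5.7358 + 4.6338 = 20.0641
F = (S − I)·e^(rT) = (324.87 − 20.0641) · e^(0.0772·10/12)
= 304.8059 · e^0.064333 = 304.8059 × 1.066447 = A$325.06

A$325.06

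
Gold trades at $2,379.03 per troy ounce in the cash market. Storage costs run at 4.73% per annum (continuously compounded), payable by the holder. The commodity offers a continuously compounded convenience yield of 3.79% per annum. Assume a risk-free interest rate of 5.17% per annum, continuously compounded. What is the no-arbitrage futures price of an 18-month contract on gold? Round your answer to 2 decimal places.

$2,607.37 per troy ounce

Net carry = r + u − y = 0.0517 + 0.0473 − 0.0379 = 0.0611
F = S·e^((r+u−y)T) = 2379.03 · e^(0.0611 × 18/12) = 2379.03 · e^0.09165000
= 2379.03 × 1.09598116 = $2,607.37 per troy ounce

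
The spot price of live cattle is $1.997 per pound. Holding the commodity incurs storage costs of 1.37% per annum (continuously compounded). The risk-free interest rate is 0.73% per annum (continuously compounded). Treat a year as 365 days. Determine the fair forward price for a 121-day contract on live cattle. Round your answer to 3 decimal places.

Net carry = r + u − y = 0.0073 + 0.0137 − 0.0000 = 0.0210
F = S·e^((r+u−y)T) = 1.997 · e^(0.0210 × 121/365) = 1.997 · e^0.006962
= 1.997 × 1.006986 = $2.011 per pound

$2.011 per pound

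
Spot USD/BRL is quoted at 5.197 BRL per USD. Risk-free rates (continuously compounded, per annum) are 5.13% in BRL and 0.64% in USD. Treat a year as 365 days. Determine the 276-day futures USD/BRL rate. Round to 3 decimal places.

5.376

F = S·e^((r_BRL − r_USD)T) = 5.197 · e^((0.0513 − 0.0064) × 276/365)
= 5.197 · e^0.033952 = 5.197 × 1.034535
F = 5.376 BRL per USD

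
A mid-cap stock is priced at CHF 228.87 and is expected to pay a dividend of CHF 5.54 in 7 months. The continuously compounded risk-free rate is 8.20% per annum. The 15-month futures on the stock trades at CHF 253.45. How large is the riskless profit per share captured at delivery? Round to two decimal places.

PV(dividends) I = 5.54·e^(−0.0820·7/12) = 5.2812
Fair futures F* = (S − I)·e^(rT) = (228.87 − 5.2812)·e^0.102500 = 223.5888 × 1.107937 = 247.7223
Market CHF 253.45 > fair 247.7223: forward overpriced → cash-and-carry (borrow at r, buy the stock and collect the dividends, short the forward).
Profit at T = |F_mkt − F*| = |253.45 − 247.7223| = CHF 5.73 per share

CHF 5.73 per share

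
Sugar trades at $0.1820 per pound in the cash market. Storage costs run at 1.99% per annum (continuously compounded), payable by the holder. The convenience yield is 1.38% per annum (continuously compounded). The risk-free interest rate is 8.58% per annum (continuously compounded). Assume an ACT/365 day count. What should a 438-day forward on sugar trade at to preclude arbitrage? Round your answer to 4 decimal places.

$0.2032 per pound

Net carry = r + u − y = 0.0858 + 0.0199 − 0.0138 = 0.0919
F = S·e^((r+u−y)T) = 0.1820 · e^(0.0919 × 438/365) = 0.1820 · e^0.110280
= 0.1820 × 1.116591 = $0.2032 per pound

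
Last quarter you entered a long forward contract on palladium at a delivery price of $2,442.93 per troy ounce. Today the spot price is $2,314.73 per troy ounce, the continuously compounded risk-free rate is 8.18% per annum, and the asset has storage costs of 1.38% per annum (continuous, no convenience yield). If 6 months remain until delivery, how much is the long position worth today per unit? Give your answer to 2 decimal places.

-$14.27 per troy ounce

Current fair forward for the remaining 6 months: F = S·e^((r + u)·T), (r + u) = 0.0818 + 0.0138 = 0.0956
F = 2314.73 · e^(0.0956 × 6/12) = 2314.73 × 1.04896084 = 2428.0611
Value of long forward = (F − K)·e^(−rT) = (2428.0611 − 2442.93) · e^(−0.0818·6/12)
= -14.8689 × 0.95992512 = -14.27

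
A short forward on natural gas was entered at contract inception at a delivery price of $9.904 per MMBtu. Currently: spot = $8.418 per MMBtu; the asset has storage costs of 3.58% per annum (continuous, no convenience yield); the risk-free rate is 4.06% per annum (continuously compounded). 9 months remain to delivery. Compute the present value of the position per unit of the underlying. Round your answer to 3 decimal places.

$0.960 per MMBtu

Current fair forward for the remaining 9 months: F = S·e^((r + u)·T), (r + u) = 0.0406 + 0.0358 = 0.0764
F = 8.418 · e^(0.0764 × 9/12) = 8.418 × 1.058973 = 8.9144
Value of long forward = (F − K)·e^(−rT) = (8.9144 − 9.904) · e^(−0.0406·9/12)
= -0.9896 × 0.970009 = -0.960
Short position value = −(long value) = $0.960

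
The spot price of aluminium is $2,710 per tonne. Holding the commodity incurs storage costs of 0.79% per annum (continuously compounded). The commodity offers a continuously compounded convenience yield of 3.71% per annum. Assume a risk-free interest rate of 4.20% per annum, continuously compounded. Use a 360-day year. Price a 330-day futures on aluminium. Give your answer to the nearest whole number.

$2,742 per tonne

Net carry = r + u − y = 0.0420 + 0.0079 − 0.0371 = 0.0128
F = S·e^((r+u−y)T) = 2710 · e^(0.0128 × 330/360) = 2710 · e^0.011733
= 2710 × 1.011802 = $2,742 per tonne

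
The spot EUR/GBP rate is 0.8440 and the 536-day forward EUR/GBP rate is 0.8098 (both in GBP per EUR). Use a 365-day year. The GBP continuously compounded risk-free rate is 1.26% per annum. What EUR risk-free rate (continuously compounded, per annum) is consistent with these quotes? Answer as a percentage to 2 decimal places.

F = S·e^((r_GBP − r_EUR)T) ⇒ r_EUR = r_GBP − ln(F/S)/T
ln(0.8098/0.8440) = -0.041365; /(536/365) = -0.028168
r_EUR = 0.0126 + 0.028168 = 0.040768
r_EUR = 4.08%

4.08%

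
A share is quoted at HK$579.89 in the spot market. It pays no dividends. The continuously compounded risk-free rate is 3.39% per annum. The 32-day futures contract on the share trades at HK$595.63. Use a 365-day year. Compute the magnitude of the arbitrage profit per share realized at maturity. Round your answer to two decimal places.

HK$14.01 per share

Fair futures: F* = S·e^(carry·T), with carry = r = 0.0339
F* = 579.89 · e^(0.0339 × 32/365) = 579.89 · e^0.002972 = 579.89 × 1.002976 = HK$581.6158
Market HK$595.63 > fair HK$581.6158: forward overpriced → cash-and-carry (buy spot, short the forward).
At maturity, profit = |F_mkt − F*| = |595.63 − 581.6158| = HK$14.01 per share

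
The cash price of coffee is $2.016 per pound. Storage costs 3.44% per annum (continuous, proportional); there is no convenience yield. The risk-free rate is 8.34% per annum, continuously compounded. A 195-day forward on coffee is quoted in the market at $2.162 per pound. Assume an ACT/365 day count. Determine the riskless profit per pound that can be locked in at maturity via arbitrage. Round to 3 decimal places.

Fair forward: F* = S·e^(carry·T), with carry = (r + u) = 0.0834 + 0.0344 = 0.1178
F* = 2.016 · e^(0.1178 × 195/365) = 2.016 · e^0.062934 = 2.016 × 1.064957 = $2.1470
Market $2.162 > fair $2.1470: forward overpriced → cash-and-carry (buy spot, short the forward).
At maturity, profit = |F_mkt − F*| = |2.162 − 2.1470| = $0.015 per pound

$0.015 per pound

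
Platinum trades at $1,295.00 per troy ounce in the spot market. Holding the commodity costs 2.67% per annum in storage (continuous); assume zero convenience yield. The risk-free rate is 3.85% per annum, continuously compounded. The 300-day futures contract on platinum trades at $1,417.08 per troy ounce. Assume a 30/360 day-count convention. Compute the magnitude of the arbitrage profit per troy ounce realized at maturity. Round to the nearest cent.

Fair futures: F* = S·e^(carry·T), with carry = (r + u) = 0.0385 + 0.0267 = 0.0652
F* = 1295.00 · e^(0.0652 × 300/360) = 1295.00 · e^0.05433333 = 1295.00 × 1.05583649 = $1367.3083
Market $1417.08 > fair $1367.3083: forward overpriced → cash-and-carry (buy spot, short the forward).
At maturity, profit = |F_mkt − F*| = |1417.08 − 1367.3083| = $49.77 per troy ounce

$49.77 per troy ounce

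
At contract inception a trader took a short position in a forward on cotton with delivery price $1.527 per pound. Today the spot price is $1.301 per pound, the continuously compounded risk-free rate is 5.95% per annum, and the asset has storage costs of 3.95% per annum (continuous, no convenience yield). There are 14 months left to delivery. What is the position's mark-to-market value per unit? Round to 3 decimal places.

Current fair forward for the remaining 14 months: F = S·e^((r + u)·T), (r + u) = 0.0595 + 0.0395 = 0.0990
F = 1.301 · e^(0.0990 × 14/12) = 1.301 × 1.122435 = 1.4603
Value of long forward = (F − K)·e^(−rT) = (1.4603 − 1.527) · e^(−0.0595·14/12)
= -0.0667 × 0.932938 = -0.062
Short position value = −(long value) = $0.062

$0.062 per pound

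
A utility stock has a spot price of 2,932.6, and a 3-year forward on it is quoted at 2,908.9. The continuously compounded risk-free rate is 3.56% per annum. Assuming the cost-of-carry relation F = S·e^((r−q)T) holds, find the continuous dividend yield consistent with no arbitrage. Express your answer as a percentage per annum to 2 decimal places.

From F = S·e^((r−q)T): (r − q) = ln(F/S)/T
ln(2908.9/2932.6) = ln(0.991918) = -0.008115
(r − q) = -0.008115 / (3) = -0.002705
q = r − ln(F/S)/T = 0.0356 + 0.002705 = 0.038305
q = 3.83%

3.83%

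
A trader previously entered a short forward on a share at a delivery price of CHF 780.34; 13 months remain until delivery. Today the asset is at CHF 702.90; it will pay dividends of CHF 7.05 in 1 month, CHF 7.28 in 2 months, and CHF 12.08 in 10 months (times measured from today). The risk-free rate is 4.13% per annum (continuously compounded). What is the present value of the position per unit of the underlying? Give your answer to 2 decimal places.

PV(remaining dividends) I = 7.05·e^(−0.0413·1/12) + 7.28·e^(−0.0413·2/12) + 12.08·e^(−0.0413·10/12) = 25.9272
Current forward F = (S − I)·e^(rT) = (702.90 − 25.9272)·e^(0.0413·13/12) = 676.9728 × 1.045758 = 707.9497
Value (long) = (F − K)·e^(−rT) = (707.9497 − 780.34) × 0.956244 = -69.2228
Short position value = −(long value) = CHF 69.22

CHF 69.22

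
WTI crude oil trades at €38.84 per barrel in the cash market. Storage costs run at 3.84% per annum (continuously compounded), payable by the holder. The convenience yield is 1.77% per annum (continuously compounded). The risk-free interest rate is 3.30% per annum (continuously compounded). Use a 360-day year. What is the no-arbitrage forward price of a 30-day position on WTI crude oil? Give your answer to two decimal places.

€39.01 per barrel

Net carry = r + u − y = 0.0330 + 0.0384 − 0.0177 = 0.0537
F = S·e^((r+u−y)T) = 38.84 · e^(0.0537 × 30/360) = 38.84 · e^0.004475
= 38.84 × 1.004485 = €39.01 per barrel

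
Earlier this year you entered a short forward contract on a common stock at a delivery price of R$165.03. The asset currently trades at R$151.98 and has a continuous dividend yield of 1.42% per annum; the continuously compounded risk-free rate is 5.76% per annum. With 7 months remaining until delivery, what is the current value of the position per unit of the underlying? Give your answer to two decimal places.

Current fair forward for the remaining 7 months: F = S·e^((r − q)·T), (r − q) = 0.0576 − 0.0142 = 0.0434
F = 151.98 · e^(0.0434 × 7/12) = 151.98 × 1.025640 = 155.8768
Value of long forward = (F − K)·e^(−rT) = (155.8768 − 165.03) · e^(−0.0576·7/12)
= -9.1532 × 0.966958 = -8.85
Short position value = −(long value) = R$8.85

R$8.85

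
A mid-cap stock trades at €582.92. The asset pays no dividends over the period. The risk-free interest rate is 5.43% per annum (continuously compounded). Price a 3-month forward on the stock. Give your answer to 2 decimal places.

F = S·e^(rT) = 582.92 · e^(0.0543 × 3/12)
= 582.92 · e^0.013575 = 582.92 × 1.013668
F = €590.89

€590.89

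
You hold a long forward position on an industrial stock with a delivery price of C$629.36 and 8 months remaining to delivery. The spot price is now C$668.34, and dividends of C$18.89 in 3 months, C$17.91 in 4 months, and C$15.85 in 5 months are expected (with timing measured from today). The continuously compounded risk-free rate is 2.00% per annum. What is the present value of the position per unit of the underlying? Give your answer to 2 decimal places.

-C$4.99

PV(remaining dividends) I = 18.89·e^(−0.0200·3/12) + 17.91·e^(−0.0200·4/12) + 15.85·e^(−0.0200·5/12) = 52.3052
Current forward F = (S − I)·e^(rT) = (668.34 − 52.3052)·e^(0.0200·8/12) = 616.0348 × 1.013423 = 624.3038
Value (long) = (F − K)·e^(−rT) = (624.3038 − 629.36) × 0.986755 = -4.9892
Value = -C$4.99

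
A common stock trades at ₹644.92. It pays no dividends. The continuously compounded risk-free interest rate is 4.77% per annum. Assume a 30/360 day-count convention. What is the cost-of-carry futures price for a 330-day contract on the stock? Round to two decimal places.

₹673.74

F = S·e^(rT) = 644.92 · e^(0.0477 × 330/360)
= 644.92 · e^0.043725 = 644.92 × 1.044695
F = ₹673.74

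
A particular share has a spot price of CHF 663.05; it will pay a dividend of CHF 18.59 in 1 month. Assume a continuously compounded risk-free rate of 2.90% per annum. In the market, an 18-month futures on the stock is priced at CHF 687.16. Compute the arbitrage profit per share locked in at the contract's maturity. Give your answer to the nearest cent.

PV(dividends) I = 18.59·e^(−0.0290·1/12) = 18.5451
Fair futures F* = (S − I)·e^(rT) = (663.05 − 18.5451)·e^0.043500 = 644.5049 × 1.044460 = 673.1596
Market CHF 687.16 > fair 673.1596: forward overpriced → cash-and-carry (borrow at r, buy the stock and collect the dividends, short the forward).
Profit at T = |F_mkt − F*| = |687.16 − 673.1596| = CHF 14.00 per share

CHF 14.00 per share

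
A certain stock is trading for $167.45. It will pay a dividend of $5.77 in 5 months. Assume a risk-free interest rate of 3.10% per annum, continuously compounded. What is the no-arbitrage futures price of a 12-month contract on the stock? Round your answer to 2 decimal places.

PV(dividends) I = 5.77·e^(−0.0310·5/12)
I = 5.6960
F = (S − I)·e^(rT) = (167.45 − 5.6960) · e^(0.0310·12/12)
= 161.7540 · e^0.031000 = 161.7540 × 1.031486 = $166.85

$166.85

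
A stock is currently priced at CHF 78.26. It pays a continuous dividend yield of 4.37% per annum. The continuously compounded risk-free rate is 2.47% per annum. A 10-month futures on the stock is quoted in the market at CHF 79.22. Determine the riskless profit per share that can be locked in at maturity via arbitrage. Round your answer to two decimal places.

Fair futures: F* = S·e^(carry·T), with carry = (r − q) = 0.0247 − 0.0437 = -0.0190
F* = 78.26 · e^(-0.0190 × 10/12) = 78.26 · e^-0.015833 = 78.26 × 0.984292 = CHF 77.0307
Market CHF 79.22 > fair CHF 77.0307: forward overpriced → cash-and-carry (buy spot, short the forward).
At maturity, profit = |F_mkt − F*| = |79.22 − 77.0307| = CHF 2.19 per share

CHF 2.19 per share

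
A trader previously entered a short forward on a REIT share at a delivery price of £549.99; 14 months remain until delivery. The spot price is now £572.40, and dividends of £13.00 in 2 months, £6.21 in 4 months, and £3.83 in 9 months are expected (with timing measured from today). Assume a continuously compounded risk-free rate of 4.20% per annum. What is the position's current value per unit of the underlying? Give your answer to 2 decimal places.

-£25.97

PV(remaining dividends) I = 13.00·e^(−0.0420·2/12) + 6.21·e^(−0.0420·4/12) + 3.83·e^(−0.0420·9/12) = 22.7442
Current forward F = (S − I)·e^(rT) = (572.40 − 22.7442)·e^(0.0420·14/12) = 549.6558 × 1.050220 = 577.2595
Value (long) = (F − K)·e^(−rT) = (577.2595 − 549.99) × 0.952181 = 25.9655
Short position value = −(long value) = -£25.97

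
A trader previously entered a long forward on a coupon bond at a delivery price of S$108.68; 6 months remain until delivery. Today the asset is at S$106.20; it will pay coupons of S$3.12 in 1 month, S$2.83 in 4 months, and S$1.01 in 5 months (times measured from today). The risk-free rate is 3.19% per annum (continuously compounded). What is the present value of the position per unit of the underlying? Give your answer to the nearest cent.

-S$7.67

PV(remaining coupons) I = 3.12·e^(−0.0319·1/12) + 2.83·e^(−0.0319·4/12) + 1.01·e^(−0.0319·5/12) = 6.9084
Current forward F = (S − I)·e^(rT) = (106.20 − 6.9084)·e^(0.0319·6/12) = 99.2916 × 1.016078 = 100.8880
Value (long) = (F − K)·e^(−rT) = (100.8880 − 108.68) × 0.984177 = -7.6687
Value = -S$7.67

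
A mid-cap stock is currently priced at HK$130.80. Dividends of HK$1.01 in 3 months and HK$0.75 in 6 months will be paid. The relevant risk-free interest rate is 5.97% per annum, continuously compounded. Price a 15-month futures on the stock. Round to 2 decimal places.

PV(dividends) I = 1.01·e^(−0.0597·3/12) + 0.75·e^(−0.0597·6/12)
I = 0.9950 + 0.7279 = 1.7229
F = (S − I)·e^(rT) = (130.80 − 1.7229) · e^(0.0597·15/12)
= 129.0771 · e^0.074625 = 129.0771 × 1.077480 = HK$139.08

HK$139.08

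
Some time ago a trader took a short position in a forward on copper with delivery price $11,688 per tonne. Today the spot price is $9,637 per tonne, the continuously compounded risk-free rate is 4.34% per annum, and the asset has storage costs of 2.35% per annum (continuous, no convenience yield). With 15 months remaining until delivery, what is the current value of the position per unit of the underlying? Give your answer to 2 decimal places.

Current fair forward for the remaining 15 months: F = S·e^((r + u)·T), (r + u) = 0.0434 + 0.0235 = 0.0669
F = 9637 · e^(0.0669 × 15/12) = 9637 × 1.08722111 = 10477.5498
Value of long forward = (F − K)·e^(−rT) = (10477.5498 − 11688) · e^(−0.0434·15/12)
= -1210.4502 × 0.94719528 = -1146.53
Short position value = −(long value) = $1146.53

$1146.53 per tonne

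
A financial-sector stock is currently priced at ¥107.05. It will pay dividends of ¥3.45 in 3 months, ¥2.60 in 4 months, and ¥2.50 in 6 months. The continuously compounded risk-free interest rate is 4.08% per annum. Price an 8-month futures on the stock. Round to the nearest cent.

¥101.34

PV(dividends) I = 3.45·e^(−0.0408·3/12) + 2.60·e^(−0.0408·4/12) + 2.50·e^(−0.0408·6/12)
I = 3.4150 + 2.5649 + 2.4495 = 8.4294
F = (S − I)·e^(rT) = (107.05 − 8.4294) · e^(0.0408·8/12)
= 98.6206 · e^0.027200 = 98.6206 × 1.027573 = ¥101.34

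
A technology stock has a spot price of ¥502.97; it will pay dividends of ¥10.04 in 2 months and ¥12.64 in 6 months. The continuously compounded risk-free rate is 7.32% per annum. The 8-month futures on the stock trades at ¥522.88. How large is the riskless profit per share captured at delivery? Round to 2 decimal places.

¥17.97 per share

PV(dividends) I = 10.04·e^(−0.0732·2/12) + 12.64·e^(−0.0732·6/12) = 22.1040
Fair futures F* = (S − I)·e^(rT) = (502.97 − 22.1040)·e^0.048800 = 480.8660 × 1.050010 = 504.9141
Market ¥522.88 > fair 504.9141: forward overpriced → cash-and-carry (borrow at r, buy the stock and collect the dividends, short the forward).
Profit at T = |F_mkt − F*| = |522.88 − 504.9141| = ¥17.97 per share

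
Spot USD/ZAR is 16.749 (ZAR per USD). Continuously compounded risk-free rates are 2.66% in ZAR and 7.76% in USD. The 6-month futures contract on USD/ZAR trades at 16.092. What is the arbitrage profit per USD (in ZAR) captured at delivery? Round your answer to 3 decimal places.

0.235 per USD (in ZAR)

Fair futures: F* = S·e^(carry·T), with carry = (r_ZAR − r_USD) = 0.0266 − 0.0776 = -0.0510
F* = 16.749 · e^(-0.0510 × 6/12) = 16.749 · e^-0.025500 = 16.749 × 0.974822 = 16.3273
Market 16.092 < fair 16.3273: forward underpriced → reverse cash-and-carry (short spot, go long the forward).
At maturity, profit = |F_mkt − F*| = |16.092 − 16.3273| = 0.235 per USD (in ZAR)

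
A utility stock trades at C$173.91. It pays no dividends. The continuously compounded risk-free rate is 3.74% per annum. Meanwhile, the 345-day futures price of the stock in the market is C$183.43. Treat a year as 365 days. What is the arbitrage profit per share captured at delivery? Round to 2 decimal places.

C$3.26 per share

Fair futures: F* = S·e^(carry·T), with carry = r = 0.0374
F* = 173.91 · e^(0.0374 × 345/365) = 173.91 · e^0.035351 = 173.91 × 1.035983 = C$180.1678
Market C$183.43 > fair C$180.1678: forward overpriced → cash-and-carry (buy spot, short the forward).
At maturity, profit = |F_mkt − F*| = |183.43 − 180.1678| = C$3.26 per share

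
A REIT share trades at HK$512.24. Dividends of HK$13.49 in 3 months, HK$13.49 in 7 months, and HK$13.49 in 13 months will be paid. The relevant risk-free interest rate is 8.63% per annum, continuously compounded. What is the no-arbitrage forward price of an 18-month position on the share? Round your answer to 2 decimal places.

HK$539.42

PV(dividends) I = 13.49·e^(−0.0863·3/12) + 13.49·e^(−0.0863·7/12) + 13.49·e^(−0.0863·13/12)
I = 13.2021 + 12.8277 + 12.2860 = 38.3158
F = (S − I)·e^(rT) = (512.24 − 38.3158) · e^(0.0863·18/12)
= 473.9242 · e^0.129450 = 473.9242 × 1.138202 = HK$539.42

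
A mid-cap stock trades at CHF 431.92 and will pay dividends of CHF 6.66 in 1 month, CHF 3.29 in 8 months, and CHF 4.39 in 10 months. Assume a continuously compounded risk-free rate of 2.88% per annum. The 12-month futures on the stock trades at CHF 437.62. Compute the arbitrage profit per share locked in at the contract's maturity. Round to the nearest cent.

PV(dividends) I = 6.66·e^(−0.0288·1/12) + 3.29·e^(−0.0288·8/12) + 4.39·e^(−0.0288·10/12) = 14.1574
Fair futures F* = (S − I)·e^(rT) = (431.92 − 14.1574)·e^0.028800 = 417.7626 × 1.029219 = 429.9692
Market CHF 437.62 > fair 429.9692: forward overpriced → cash-and-carry (borrow at r, buy the stock and collect the dividends, short the forward).
Profit at T = |F_mkt − F*| = |437.62 − 429.9692| = CHF 7.65 per share

CHF 7.65 per share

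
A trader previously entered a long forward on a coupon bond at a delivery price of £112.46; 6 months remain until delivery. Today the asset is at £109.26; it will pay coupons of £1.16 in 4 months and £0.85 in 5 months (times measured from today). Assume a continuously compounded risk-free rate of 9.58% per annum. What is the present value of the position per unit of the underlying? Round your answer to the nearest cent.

PV(remaining coupons) I = 1.16·e^(−0.0958·4/12) + 0.85·e^(−0.0958·5/12) = 1.9403
Current forward F = (S − I)·e^(rT) = (109.26 − 1.9403)·e^(0.0958·6/12) = 107.3197 × 1.049066 = 112.5854
Value (long) = (F − K)·e^(−rT) = (112.5854 − 112.46) × 0.953229 = 0.1195
Value = £0.12

£0.12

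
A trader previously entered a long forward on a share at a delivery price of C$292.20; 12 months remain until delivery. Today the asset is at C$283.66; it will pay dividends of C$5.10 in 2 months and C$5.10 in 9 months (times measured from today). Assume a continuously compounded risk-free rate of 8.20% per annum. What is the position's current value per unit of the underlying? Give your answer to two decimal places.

PV(remaining dividends) I = 5.10·e^(−0.0820·2/12) + 5.10·e^(−0.0820·9/12) = 9.8266
Current forward F = (S − I)·e^(rT) = (283.66 − 9.8266)·e^(0.0820·12/12) = 273.8334 × 1.085456 = 297.2341
Value (long) = (F − K)·e^(−rT) = (297.2341 − 292.20) × 0.921272 = 4.6378
Value = C$4.64

C$4.64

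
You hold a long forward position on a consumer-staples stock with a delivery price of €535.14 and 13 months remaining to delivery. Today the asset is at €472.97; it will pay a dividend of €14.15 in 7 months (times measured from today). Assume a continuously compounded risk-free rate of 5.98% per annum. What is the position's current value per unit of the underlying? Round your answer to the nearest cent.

PV(remaining dividends) I = 14.15·e^(−0.0598·7/12) = 13.6649
Current forward F = (S − I)·e^(rT) = (472.97 − 13.6649)·e^(0.0598·13/12) = 459.3051 × 1.066928 = 490.0455
Value (long) = (F − K)·e^(−rT) = (490.0455 − 535.14) × 0.937271 = -42.2658
Value = -€42.27

-€42.27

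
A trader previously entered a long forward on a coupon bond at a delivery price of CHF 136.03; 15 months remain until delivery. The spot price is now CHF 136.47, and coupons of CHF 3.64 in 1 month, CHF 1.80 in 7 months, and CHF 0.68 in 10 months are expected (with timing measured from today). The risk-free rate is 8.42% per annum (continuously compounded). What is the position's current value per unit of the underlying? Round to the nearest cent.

PV(remaining coupons) I = 3.64·e^(−0.0842·1/12) + 1.80·e^(−0.0842·7/12) + 0.68·e^(−0.0842·10/12) = 5.9622
Current forward F = (S − I)·e^(rT) = (136.47 − 5.9622)·e^(0.0842·15/12) = 130.5078 × 1.110988 = 144.9926
Value (long) = (F − K)·e^(−rT) = (144.9926 − 136.03) × 0.900099 = 8.0672
Value = CHF 8.07

CHF 8.07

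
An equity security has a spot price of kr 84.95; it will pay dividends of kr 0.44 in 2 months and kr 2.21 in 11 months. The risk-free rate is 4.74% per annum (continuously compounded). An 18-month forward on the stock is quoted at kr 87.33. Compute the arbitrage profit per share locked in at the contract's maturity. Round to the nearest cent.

PV(dividends) I = 0.44·e^(−0.0474·2/12) + 2.21·e^(−0.0474·11/12) = 2.5526
Fair forward F* = (S − I)·e^(rT) = (84.95 − 2.5526)·e^0.071100 = 82.3974 × 1.073689 = 88.4692
Market kr 87.33 < fair 88.4692: forward underpriced → reverse cash-and-carry (short the stock, invest proceeds at r, pay the dividends, go long the forward).
Profit at T = |F_mkt − F*| = |87.33 − 88.4692| = kr 1.14 per share

kr 1.14 per share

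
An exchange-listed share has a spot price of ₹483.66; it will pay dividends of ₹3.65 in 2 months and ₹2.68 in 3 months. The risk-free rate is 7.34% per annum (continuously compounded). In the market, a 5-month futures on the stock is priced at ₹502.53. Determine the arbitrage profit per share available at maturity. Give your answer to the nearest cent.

₹10.28 per share

PV(dividends) I = 3.65·e^(−0.0734·2/12) + 2.68·e^(−0.0734·3/12) = 6.2369
Fair futures F* = (S − I)·e^(rT) = (483.66 − 6.2369)·e^0.030583 = 477.4231 × 1.031055 = 492.2495
Market ₹502.53 > fair 492.2495: forward overpriced → cash-and-carry (borrow at r, buy the stock and collect the dividends, short the forward).
Profit at T = |F_mkt − F*| = |502.53 − 492.2495| = ₹10.28 per share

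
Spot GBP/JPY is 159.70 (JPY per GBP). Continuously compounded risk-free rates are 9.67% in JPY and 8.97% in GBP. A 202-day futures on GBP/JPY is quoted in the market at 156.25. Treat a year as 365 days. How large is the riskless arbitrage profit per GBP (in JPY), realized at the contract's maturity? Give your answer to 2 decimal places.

4.07 per GBP (in JPY)

Fair futures: F* = S·e^(carry·T), with carry = (r_JPY − r_GBP) = 0.0967 − 0.0897 = 0.0070
F* = 159.70 · e^(0.0070 × 202/365) = 159.70 · e^0.003874 = 159.70 × 1.003882 = 160.3200
Market 156.25 < fair 160.3200: forward underpriced → reverse cash-and-carry (short spot, go long the forward).
At maturity, profit = |F_mkt − F*| = |156.25 − 160.3200| = 4.07 per GBP (in JPY)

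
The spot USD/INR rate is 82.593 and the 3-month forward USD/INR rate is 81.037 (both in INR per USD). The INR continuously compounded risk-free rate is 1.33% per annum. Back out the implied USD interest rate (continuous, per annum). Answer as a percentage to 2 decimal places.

F = S·e^((r_INR − r_USD)T) ⇒ r_USD = r_INR − ln(F/S)/T
ln(81.037/82.593) = -0.019019; /(3/12) = -0.076076
r_USD = 0.0133 + 0.076076 = 0.089376
r_USD = 8.94%

8.94%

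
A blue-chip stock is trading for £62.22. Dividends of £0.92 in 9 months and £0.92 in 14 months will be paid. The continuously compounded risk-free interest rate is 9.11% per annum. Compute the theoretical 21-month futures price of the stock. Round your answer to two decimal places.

PV(dividends) I = 0.92·e^(−0.0911·9/12) + 0.92·e^(−0.0911·14/12)
I = 0.8592 + 0.8272 = 1.6864
F = (S − I)·e^(rT) = (62.22 − 1.6864) · e^(0.0911·21/12)
= 60.5336 · e^0.159425 = 60.5336 × 1.172836 = £71.00

£71.00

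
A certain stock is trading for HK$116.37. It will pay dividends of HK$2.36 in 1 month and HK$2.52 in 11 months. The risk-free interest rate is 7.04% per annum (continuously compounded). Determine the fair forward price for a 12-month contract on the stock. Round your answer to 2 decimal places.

PV(dividends) I = 2.36·e^(−0.0704·1/12) + 2.52·e^(−0.0704·11/12)
I = 2.3462 + 2.3625 = 4.7087
F = (S − I)·e^(rT) = (116.37 − 4.7087) · e^(0.0704·12/12)
= 111.6613 · e^0.070400 = 111.6613 × 1.072937 = HK$119.81

HK$119.81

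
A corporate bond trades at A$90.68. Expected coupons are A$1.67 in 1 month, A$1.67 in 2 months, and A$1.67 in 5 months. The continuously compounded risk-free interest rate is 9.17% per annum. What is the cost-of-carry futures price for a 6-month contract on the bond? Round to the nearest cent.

PV(coupons) I = 1.67·e^(−0.0917·1/12) + 1.67·e^(−0.0917·2/12) + 1.67·e^(−0.0917·5/12)
I = 1.6573 + 1.6447 + 1.6074 = 4.9094
F = (S − I)·e^(rT) = (90.68 − 4.9094) · e^(0.0917·6/12)
= 85.7706 · e^0.045850 = 85.7706 × 1.046917 = A$89.79

A$89.79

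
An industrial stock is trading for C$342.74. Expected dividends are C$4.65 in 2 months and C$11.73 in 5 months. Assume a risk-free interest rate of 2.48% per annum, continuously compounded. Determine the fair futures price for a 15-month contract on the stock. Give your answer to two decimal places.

C$336.78

PV(dividends) I = 4.65·e^(−0.0248·2/12) + 11.73·e^(−0.0248·5/12)
I = 4.6308 + 11.6094 = 16.2402
F = (S − I)·e^(rT) = (342.74 − 16.2402) · e^(0.0248·15/12)
= 326.4998 · e^0.031000 = 326.4998 × 1.031486 = C$336.78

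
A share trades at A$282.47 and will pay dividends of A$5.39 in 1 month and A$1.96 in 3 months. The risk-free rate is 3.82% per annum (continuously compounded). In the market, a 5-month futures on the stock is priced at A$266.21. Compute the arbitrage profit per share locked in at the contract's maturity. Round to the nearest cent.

PV(dividends) I = 5.39·e^(−0.0382·1/12) + 1.96·e^(−0.0382·3/12) = 7.3142
Fair futures F* = (S − I)·e^(rT) = (282.47 − 7.3142)·e^0.015917 = 275.1558 × 1.016044 = 279.5704
Market A$266.21 < fair 279.5704: forward underpriced → reverse cash-and-carry (short the stock, invest proceeds at r, pay the dividends, go long the forward).
Profit at T = |F_mkt − F*| = |266.21 − 279.5704| = A$13.36 per share

A$13.36 per share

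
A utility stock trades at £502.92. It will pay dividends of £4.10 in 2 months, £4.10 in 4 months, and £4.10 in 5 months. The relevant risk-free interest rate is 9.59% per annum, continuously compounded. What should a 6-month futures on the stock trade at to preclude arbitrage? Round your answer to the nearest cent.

£515.09

PV(dividends) I = 4.10·e^(−0.0959·2/12) + 4.10·e^(−0.0959·4/12) + 4.10·e^(−0.0959·5/12)
I = 4.0350 + 3.9710 + 3.9394 = 11.9454
F = (S − I)·e^(rT) = (502.92 − 11.9454) · e^(0.0959·6/12)
= 490.9746 · e^0.047950 = 490.9746 × 1.049118 = £515.09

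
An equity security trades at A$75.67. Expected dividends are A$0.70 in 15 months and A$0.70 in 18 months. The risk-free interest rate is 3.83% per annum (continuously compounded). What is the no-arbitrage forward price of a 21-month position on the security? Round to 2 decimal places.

A$79.50

PV(dividends) I = 0.70·e^(−0.0383·15/12) + 0.70·e^(−0.0383·18/12)
I = 0.6673 + 0.6609 = 1.3282
F = (S − I)·e^(rT) = (75.67 − 1.3282) · e^(0.0383·21/12)
= 74.3418 · e^0.067025 = 74.3418 × 1.069322 = A$79.50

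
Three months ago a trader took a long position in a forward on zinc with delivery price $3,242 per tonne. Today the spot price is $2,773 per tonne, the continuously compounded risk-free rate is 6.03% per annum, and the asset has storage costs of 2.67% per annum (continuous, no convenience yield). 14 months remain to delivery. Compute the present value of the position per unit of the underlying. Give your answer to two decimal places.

-$161.02 per tonne

Current fair forward for the remaining 14 months: F = S·e^((r + u)·T), (r + u) = 0.0603 + 0.0267 = 0.0870
F = 2773 · e^(0.0870 × 14/12) = 2773 × 1.10682992 = 3069.2394
Value of long forward = (F − K)·e^(−rT) = (3069.2394 − 3242) · e^(−0.0603·14/12)
= -172.7606 × 0.93206754 = -161.02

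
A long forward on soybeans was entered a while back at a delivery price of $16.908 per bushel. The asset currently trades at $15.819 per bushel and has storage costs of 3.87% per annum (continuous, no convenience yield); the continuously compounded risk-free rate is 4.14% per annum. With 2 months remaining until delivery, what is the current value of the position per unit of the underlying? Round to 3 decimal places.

Current fair forward for the remaining 2 months: F = S·e^((r + u)·T), (r + u) = 0.0414 + 0.0387 = 0.0801
F = 15.819 · e^(0.0801 × 2/12) = 15.819 × 1.013440 = 16.0316
Value of long forward = (F − K)·e^(−rT) = (16.0316 − 16.908) · e^(−0.0414·2/12)
= -0.8764 × 0.993124 = -0.870

-$0.870 per bushel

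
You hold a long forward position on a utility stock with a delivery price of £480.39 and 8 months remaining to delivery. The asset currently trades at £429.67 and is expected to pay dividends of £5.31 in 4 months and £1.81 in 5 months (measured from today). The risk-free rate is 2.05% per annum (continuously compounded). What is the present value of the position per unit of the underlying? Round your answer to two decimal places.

PV(remaining dividends) I = 5.31·e^(−0.0205·4/12) + 1.81·e^(−0.0205·5/12) = 7.0684
Current forward F = (S − I)·e^(rT) = (429.67 − 7.0684)·e^(0.0205·8/12) = 422.6016 × 1.013760 = 428.4166
Value (long) = (F − K)·e^(−rT) = (428.4166 − 480.39) × 0.986426 = -51.2679
Value = -£51.27

-£51.27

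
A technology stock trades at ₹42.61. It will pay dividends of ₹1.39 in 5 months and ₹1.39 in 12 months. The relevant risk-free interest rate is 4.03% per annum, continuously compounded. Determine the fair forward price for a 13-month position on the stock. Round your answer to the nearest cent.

PV(dividends) I = 1.39·e^(−0.0403·5/12) + 1.39·e^(−0.0403·12/12)
I = 1.3669 + 1.3351 = 2.7020
F = (S − I)·e^(rT) = (42.61 − 2.7020) · e^(0.0403·13/12)
= 39.9080 · e^0.043658 = 39.9080 × 1.044625 = ₹41.69

₹41.69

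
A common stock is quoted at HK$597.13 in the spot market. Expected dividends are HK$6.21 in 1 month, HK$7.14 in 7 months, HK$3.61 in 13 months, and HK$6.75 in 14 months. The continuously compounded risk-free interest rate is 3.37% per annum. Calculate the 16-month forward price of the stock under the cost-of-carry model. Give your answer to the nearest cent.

PV(dividends) I = 6.21·e^(−0.0337·1/12) + 7.14·e^(−0.0337·7/12) + 3.61·e^(−0.0337·13/12) + 6.75·e^(−0.0337·14/12)
I = 6.1926 + 7.0010 + 3.4806 + 6.4898 = 23.1640
F = (S − I)·e^(rT) = (597.13 − 23.1640) · e^(0.0337·16/12)
= 573.9660 · e^0.044933 = 573.9660 × 1.045958 = HK$600.34

HK$600.34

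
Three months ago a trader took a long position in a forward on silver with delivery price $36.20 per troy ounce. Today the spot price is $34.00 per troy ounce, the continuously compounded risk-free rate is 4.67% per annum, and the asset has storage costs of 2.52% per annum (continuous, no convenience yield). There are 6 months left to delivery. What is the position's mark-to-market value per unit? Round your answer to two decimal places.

-$0.93 per troy ounce

Current fair forward for the remaining 6 months: F = S·e^((r + u)·T), (r + u) = 0.0467 + 0.0252 = 0.0719
F = 34.00 · e^(0.0719 × 6/12) = 34.00 × 1.036604 = 35.2445
Value of long forward = (F − K)·e^(−rT) = (35.2445 − 36.20) · e^(−0.0467·6/12)
= -0.9555 × 0.976921 = -0.93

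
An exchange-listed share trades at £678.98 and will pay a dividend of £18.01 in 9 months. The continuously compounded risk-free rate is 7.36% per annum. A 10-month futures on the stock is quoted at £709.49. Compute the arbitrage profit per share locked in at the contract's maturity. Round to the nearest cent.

PV(dividends) I = 18.01·e^(−0.0736·9/12) = 17.0428
Fair futures F* = (S − I)·e^(rT) = (678.98 − 17.0428)·e^0.061333 = 661.9372 × 1.063253 = 703.8067
Market £709.49 > fair 703.8067: forward overpriced → cash-and-carry (borrow at r, buy the stock and collect the dividends, short the forward).
Profit at T = |F_mkt − F*| = |709.49 − 703.8067| = £5.68 per share

£5.68 per share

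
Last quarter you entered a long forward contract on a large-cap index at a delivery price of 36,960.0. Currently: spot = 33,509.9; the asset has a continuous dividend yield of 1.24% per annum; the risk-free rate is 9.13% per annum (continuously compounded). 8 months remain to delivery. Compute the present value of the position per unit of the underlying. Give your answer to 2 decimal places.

Current fair forward for the remaining 8 months: F = S·e^((r − q)·T), (r − q) = 0.0913 − 0.0124 = 0.0789
F = 33509.9 · e^(0.0789 × 8/12) = 33509.9 × 1.05400796 = 35319.7013
Value of long forward = (F − K)·e^(−rT) = (35319.7013 − 36960.0) · e^(−0.0913·8/12)
= -1640.2987 × 0.94094869 = -1543.44

-1543.44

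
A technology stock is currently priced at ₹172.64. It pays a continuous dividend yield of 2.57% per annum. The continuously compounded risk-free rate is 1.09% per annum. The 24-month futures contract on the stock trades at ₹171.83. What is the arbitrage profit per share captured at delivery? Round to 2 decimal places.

Fair futures: F* = S·e^(carry·T), with carry = (r − q) = 0.0109 − 0.0257 = -0.0148
F* = 172.64 · e^(-0.0148 × 24/12) = 172.64 · e^-0.029600 = 172.64 × 0.970834 = ₹167.6048
Market ₹171.83 > fair ₹167.6048: forward overpriced → cash-and-carry (buy spot, short the forward).
At maturity, profit = |F_mkt − F*| = |171.83 − 167.6048| = ₹4.23 per share

₹4.23 per share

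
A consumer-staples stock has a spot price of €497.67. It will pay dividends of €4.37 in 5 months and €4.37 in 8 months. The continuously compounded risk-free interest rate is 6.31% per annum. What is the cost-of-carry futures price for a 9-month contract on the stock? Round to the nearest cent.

€512.93

PV(dividends) I = 4.37·e^(−0.0631·5/12) + 4.37·e^(−0.0631·8/12)
I = 4.2566 + 4.1900 = 8.4466
F = (S − I)·e^(rT) = (497.67 − 8.4466) · e^(0.0631·9/12)
= 489.2234 · e^0.047325 = 489.2234 × 1.048463 = €512.93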